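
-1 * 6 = -6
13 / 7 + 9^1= 76 / 7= 10.86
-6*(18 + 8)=-156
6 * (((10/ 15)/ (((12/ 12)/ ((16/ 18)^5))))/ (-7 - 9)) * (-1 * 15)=40960/ 19683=2.08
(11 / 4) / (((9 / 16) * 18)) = 22 / 81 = 0.27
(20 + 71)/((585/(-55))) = -77/9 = -8.56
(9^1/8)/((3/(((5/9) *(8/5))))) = 0.33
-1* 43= -43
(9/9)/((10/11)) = 11/10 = 1.10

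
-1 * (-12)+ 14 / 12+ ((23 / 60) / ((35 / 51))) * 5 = 6703 / 420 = 15.96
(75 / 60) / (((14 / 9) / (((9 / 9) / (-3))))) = -15 / 56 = -0.27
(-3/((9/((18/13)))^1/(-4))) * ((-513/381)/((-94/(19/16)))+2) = 1155795/310388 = 3.72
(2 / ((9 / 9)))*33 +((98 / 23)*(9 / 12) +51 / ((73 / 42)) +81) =602889 / 3358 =179.54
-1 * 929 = -929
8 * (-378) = -3024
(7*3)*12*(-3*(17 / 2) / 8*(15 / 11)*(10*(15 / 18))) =-401625 / 44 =-9127.84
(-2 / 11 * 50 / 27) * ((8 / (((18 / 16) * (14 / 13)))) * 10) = -416000 / 18711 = -22.23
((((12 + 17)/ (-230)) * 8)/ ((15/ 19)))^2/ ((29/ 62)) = 10385248/ 2975625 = 3.49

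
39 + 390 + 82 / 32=6905 / 16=431.56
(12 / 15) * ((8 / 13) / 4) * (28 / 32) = 7 / 65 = 0.11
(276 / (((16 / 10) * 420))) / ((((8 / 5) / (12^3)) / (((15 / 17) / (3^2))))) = 5175 / 119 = 43.49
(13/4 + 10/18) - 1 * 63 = -2131/36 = -59.19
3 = 3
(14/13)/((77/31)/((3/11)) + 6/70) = 22785/194506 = 0.12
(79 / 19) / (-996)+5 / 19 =4901 / 18924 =0.26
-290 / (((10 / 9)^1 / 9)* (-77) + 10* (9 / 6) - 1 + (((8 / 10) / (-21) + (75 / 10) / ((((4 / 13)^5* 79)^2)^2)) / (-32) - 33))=2253404860996413602503065600 / 1029680104596159888235452589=2.19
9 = 9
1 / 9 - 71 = -70.89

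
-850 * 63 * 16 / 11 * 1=-856800 / 11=-77890.91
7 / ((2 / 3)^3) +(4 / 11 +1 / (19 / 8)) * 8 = 49997 / 1672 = 29.90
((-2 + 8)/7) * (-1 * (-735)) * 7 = 4410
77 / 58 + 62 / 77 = 2.13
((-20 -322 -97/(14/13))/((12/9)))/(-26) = 18147/1456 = 12.46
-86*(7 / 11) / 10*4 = -1204 / 55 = -21.89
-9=-9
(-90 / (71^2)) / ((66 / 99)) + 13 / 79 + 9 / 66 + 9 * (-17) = -1338070661 / 8761258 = -152.73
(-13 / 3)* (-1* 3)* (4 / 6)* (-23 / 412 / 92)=-13 / 2472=-0.01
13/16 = 0.81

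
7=7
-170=-170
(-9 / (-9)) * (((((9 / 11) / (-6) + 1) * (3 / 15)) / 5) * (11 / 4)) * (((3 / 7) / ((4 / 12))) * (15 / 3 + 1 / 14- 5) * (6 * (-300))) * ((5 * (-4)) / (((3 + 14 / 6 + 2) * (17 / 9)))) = 207765 / 9163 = 22.67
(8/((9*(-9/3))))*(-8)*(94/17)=13.11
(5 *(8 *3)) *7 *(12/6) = 1680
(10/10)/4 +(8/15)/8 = 19/60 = 0.32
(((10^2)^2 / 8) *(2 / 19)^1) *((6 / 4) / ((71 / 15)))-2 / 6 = 41.36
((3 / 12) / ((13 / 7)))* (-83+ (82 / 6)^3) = 116690 / 351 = 332.45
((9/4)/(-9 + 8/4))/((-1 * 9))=1/28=0.04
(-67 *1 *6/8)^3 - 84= -8125977/64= -126968.39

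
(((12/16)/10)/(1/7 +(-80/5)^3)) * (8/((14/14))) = -7/47785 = -0.00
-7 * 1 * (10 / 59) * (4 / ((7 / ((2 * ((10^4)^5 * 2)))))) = -16000000000000000000000 / 59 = -271186440677966101694.92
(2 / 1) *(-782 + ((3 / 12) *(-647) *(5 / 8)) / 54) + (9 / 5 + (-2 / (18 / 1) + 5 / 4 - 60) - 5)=-7040759 / 4320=-1629.81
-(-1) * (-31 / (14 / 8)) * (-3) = 372 / 7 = 53.14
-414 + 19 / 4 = -1637 / 4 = -409.25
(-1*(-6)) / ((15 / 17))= 34 / 5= 6.80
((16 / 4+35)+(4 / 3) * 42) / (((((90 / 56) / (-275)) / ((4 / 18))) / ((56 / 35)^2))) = -749056 / 81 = -9247.60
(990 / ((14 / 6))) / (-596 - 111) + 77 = 378103 / 4949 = 76.40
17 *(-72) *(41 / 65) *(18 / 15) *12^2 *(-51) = 2211307776 / 325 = 6804023.93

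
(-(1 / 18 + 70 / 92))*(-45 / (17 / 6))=5070 / 391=12.97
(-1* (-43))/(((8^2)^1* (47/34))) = 731/1504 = 0.49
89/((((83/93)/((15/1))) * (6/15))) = 620775/166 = 3739.61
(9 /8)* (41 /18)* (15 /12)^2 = 1025 /256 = 4.00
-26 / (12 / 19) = -247 / 6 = -41.17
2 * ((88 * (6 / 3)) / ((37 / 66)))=23232 / 37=627.89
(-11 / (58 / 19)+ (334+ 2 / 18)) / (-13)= -172525 / 6786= -25.42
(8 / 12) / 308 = 1 / 462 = 0.00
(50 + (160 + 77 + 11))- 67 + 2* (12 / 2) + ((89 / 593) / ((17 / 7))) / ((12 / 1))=29396819 / 120972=243.01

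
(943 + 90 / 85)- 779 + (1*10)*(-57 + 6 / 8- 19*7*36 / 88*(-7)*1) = 1275787 / 374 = 3411.20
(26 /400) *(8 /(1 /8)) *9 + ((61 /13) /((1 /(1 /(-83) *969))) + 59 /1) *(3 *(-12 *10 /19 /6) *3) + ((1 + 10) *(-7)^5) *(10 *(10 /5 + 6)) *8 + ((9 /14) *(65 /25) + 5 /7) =-848996597460561 /7175350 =-118321280.14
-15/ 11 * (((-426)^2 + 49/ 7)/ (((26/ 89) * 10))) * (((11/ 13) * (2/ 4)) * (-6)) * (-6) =-436103649/ 338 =-1290247.48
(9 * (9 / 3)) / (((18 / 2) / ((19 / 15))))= 19 / 5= 3.80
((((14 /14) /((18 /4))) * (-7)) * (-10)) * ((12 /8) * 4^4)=17920 /3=5973.33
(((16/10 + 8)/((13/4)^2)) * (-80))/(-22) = 6144/1859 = 3.31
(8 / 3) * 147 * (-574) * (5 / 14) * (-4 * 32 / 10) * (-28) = -28801024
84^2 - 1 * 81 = 6975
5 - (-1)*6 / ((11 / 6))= 91 / 11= 8.27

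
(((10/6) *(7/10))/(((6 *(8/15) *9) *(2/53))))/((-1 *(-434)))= 265/107136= 0.00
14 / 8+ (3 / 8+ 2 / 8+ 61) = 507 / 8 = 63.38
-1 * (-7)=7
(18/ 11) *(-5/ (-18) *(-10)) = -50/ 11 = -4.55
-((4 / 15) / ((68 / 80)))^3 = -4096 / 132651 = -0.03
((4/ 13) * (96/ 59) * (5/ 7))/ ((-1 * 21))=-640/ 37583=-0.02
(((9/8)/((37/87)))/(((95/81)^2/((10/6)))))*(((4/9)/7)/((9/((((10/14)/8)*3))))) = 63423/10471888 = 0.01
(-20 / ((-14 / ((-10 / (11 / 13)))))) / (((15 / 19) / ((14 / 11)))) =-9880 / 363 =-27.22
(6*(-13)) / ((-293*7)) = 78 / 2051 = 0.04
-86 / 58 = -43 / 29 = -1.48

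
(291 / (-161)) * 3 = -873 / 161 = -5.42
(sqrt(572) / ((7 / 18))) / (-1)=-36*sqrt(143) / 7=-61.50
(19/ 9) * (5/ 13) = 95/ 117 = 0.81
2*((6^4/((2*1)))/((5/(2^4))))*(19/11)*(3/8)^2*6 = 332424/55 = 6044.07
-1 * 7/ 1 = -7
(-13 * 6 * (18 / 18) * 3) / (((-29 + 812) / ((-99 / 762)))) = 143 / 3683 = 0.04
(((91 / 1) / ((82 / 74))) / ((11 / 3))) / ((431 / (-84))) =-848484 / 194381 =-4.37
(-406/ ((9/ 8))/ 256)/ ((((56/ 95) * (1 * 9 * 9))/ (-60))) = 13775/ 7776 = 1.77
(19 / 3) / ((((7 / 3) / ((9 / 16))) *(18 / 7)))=19 / 32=0.59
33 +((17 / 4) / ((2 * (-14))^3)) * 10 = 1448747 / 43904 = 33.00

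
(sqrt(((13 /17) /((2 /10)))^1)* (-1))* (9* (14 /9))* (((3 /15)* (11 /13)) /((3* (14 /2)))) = -22* sqrt(1105) /3315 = -0.22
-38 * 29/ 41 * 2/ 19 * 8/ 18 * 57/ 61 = -8816/ 7503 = -1.17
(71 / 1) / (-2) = -71 / 2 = -35.50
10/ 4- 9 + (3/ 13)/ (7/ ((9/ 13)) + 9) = -14507/ 2236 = -6.49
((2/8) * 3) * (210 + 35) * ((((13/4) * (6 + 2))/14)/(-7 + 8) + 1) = 525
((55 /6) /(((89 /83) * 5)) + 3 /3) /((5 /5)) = 1447 /534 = 2.71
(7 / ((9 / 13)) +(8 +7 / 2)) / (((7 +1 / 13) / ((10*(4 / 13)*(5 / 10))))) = 1945 / 414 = 4.70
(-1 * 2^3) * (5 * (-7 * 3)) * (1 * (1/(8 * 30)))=7/2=3.50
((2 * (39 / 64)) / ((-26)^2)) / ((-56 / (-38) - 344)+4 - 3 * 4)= -19 / 3694080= -0.00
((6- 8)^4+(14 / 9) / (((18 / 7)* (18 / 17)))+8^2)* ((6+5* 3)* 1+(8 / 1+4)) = 1292203 / 486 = 2658.85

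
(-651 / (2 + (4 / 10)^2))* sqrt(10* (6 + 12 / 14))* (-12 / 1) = 6200* sqrt(210) / 3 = 29948.85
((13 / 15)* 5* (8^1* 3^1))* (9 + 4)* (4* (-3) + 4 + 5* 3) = 9464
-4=-4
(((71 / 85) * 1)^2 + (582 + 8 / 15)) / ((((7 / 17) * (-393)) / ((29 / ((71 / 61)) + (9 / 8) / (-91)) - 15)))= -6470859421309 / 181296952200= -35.69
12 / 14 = 6 / 7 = 0.86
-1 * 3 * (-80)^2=-19200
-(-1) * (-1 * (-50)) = 50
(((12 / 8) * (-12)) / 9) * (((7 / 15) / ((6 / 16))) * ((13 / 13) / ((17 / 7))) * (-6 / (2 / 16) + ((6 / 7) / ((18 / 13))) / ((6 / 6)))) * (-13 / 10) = -144872 / 2295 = -63.13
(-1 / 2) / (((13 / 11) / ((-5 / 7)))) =55 / 182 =0.30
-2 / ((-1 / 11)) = 22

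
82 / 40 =41 / 20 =2.05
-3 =-3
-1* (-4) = 4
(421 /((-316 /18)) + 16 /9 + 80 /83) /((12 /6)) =-2506799 /236052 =-10.62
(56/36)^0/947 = 1/947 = 0.00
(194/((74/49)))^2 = 22591009/1369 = 16501.83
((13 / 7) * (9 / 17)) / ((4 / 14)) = 117 / 34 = 3.44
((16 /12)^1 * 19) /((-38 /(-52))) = 34.67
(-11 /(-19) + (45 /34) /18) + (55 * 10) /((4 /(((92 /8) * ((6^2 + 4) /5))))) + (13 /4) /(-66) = 1078742239 /85272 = 12650.60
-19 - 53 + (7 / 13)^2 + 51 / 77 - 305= -4893509 / 13013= -376.05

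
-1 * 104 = -104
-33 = -33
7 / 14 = 1 / 2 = 0.50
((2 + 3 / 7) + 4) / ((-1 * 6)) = -15 / 14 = -1.07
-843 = -843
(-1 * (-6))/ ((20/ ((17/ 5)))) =51/ 50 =1.02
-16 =-16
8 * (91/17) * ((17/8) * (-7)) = -637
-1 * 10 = -10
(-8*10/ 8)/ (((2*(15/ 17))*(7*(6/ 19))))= -323/ 126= -2.56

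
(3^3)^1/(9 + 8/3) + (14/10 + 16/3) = 9.05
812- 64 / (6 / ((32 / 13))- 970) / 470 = 2954084932 / 3638035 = 812.00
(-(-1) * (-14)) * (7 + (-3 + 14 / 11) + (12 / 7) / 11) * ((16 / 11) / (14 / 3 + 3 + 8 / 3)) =-3648 / 341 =-10.70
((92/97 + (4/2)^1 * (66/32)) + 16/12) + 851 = 1996043/2328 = 857.41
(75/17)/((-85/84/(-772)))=972720/289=3365.81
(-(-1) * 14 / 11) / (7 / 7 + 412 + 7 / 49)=49 / 15906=0.00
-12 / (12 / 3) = -3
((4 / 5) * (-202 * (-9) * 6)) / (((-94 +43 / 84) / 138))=-505782144 / 39265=-12881.25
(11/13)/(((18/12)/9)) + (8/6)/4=211/39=5.41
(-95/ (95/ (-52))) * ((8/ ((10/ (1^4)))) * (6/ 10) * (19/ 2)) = 5928/ 25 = 237.12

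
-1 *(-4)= 4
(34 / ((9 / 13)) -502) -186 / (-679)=-2765930 / 6111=-452.61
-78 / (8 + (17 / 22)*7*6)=-858 / 445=-1.93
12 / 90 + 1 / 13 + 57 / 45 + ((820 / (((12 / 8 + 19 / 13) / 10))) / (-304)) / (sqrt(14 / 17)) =96 / 65 -13325 * sqrt(238) / 20482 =-8.56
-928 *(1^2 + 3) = -3712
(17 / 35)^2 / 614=289 / 752150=0.00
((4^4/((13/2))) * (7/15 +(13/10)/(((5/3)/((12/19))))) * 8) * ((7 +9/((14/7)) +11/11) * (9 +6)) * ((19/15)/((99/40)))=111984640/3861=29004.05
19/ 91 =0.21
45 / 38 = 1.18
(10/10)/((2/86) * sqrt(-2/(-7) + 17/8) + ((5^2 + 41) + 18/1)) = 2899232/243535443-86 * sqrt(210)/243535443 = 0.01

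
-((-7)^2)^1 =-49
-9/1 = -9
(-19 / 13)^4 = 130321 / 28561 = 4.56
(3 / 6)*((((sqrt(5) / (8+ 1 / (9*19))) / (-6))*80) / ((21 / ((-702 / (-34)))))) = -1.83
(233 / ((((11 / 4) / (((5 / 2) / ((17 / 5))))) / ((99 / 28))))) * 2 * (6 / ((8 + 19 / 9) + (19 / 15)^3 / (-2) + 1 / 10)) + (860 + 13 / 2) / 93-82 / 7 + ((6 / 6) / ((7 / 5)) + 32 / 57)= 1245693805933 / 4350268006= 286.35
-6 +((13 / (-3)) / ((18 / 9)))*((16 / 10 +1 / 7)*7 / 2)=-1153 / 60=-19.22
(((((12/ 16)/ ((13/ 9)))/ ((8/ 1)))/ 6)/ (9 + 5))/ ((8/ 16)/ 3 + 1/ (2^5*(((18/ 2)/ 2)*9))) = 729/ 157976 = 0.00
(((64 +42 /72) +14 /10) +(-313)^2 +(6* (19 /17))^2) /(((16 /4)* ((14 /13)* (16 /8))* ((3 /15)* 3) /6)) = 3158454689 /27744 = 113842.80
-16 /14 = -8 /7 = -1.14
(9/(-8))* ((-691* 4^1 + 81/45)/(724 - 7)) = 41433/9560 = 4.33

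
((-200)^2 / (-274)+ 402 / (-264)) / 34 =-889179 / 204952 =-4.34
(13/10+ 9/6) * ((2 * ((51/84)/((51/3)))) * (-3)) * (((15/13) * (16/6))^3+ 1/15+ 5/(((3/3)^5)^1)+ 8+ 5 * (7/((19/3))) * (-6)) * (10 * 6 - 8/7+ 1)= -2371530782/7305025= -324.64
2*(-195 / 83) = -390 / 83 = -4.70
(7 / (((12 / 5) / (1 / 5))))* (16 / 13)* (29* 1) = 812 / 39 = 20.82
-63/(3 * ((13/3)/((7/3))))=-147/13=-11.31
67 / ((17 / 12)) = 804 / 17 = 47.29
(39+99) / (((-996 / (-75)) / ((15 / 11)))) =14.17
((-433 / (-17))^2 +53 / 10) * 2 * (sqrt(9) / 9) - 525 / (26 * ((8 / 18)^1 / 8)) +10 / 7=9730754 / 131495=74.00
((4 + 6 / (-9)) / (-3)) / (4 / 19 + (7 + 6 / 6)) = -0.14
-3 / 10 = -0.30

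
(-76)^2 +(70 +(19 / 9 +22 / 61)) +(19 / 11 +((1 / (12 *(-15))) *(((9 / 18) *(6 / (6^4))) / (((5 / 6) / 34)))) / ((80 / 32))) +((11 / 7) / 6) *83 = 2234019506651 / 380457000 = 5871.94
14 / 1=14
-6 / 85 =-0.07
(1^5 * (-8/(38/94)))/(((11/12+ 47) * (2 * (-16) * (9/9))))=141/10925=0.01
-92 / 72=-23 / 18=-1.28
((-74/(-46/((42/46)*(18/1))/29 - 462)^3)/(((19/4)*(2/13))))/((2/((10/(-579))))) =-0.00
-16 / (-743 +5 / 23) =92 / 4271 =0.02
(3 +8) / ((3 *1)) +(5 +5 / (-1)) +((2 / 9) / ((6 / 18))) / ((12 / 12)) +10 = 43 / 3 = 14.33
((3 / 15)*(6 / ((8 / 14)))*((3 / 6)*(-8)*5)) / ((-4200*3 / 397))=397 / 300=1.32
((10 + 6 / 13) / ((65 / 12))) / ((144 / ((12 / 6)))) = 68 / 2535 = 0.03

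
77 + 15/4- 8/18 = 80.31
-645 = -645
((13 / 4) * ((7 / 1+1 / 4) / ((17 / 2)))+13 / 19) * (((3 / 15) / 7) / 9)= 2977 / 271320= 0.01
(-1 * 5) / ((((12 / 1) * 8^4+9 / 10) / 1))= -50 / 491529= -0.00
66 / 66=1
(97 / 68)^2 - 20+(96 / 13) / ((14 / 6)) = -6227749 / 420784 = -14.80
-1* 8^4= -4096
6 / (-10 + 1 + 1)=-3 / 4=-0.75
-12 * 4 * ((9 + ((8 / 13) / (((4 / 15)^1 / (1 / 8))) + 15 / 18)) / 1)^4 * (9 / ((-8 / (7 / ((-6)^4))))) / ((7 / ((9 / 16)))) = 6216250684081 / 25268944896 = 246.00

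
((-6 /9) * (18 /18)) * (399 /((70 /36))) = -684 /5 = -136.80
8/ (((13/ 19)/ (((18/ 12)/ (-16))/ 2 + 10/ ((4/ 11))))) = 33383/ 104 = 320.99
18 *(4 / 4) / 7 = 18 / 7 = 2.57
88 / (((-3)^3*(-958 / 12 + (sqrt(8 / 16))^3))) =176*sqrt(2) / 1376619 + 168608 / 4129857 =0.04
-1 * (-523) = 523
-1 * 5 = -5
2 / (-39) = -2 / 39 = -0.05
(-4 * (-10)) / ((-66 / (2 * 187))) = -680 / 3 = -226.67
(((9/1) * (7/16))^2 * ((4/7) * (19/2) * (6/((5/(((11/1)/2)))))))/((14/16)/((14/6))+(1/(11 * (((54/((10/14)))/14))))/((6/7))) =316758519/225040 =1407.57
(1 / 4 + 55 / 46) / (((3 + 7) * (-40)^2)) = 133 / 1472000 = 0.00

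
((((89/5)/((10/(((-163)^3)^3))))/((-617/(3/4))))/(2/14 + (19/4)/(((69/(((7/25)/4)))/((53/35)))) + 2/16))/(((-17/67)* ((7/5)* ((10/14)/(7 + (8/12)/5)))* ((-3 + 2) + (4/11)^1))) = 78669936247514914156581526074/2787965711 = 28217684291137579975.99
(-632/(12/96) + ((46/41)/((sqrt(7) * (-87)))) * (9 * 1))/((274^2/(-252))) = 1242 * sqrt(7)/22316341 + 318528/18769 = 16.97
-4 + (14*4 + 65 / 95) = 1001 / 19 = 52.68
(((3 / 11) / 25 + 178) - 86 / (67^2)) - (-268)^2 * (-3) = 215649.99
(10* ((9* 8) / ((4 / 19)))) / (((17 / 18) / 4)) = 246240 / 17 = 14484.71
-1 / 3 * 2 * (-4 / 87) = 8 / 261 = 0.03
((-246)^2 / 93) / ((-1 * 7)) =-20172 / 217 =-92.96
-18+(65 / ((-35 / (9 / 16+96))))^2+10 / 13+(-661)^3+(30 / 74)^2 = -64467211747078947 / 223245568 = -288772638.69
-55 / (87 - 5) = -0.67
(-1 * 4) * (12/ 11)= -48/ 11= -4.36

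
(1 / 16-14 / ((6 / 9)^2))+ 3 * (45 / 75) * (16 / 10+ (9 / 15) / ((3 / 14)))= -9407 / 400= -23.52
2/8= 1/4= 0.25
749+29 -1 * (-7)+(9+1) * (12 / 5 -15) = 659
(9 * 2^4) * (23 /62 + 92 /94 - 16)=-2109.64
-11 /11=-1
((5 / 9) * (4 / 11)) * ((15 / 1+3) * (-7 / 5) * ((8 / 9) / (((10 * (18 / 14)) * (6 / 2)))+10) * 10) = -1363936 / 2673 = -510.26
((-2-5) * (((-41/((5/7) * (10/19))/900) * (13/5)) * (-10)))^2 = 246237265729/506250000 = 486.39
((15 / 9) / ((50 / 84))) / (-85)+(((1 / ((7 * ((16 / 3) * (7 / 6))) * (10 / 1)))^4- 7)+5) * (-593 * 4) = 4760744373790524159 / 1003536558080000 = 4743.97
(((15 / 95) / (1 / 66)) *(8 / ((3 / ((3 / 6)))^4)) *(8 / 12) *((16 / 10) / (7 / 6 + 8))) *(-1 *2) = -64 / 4275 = -0.01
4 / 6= 2 / 3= 0.67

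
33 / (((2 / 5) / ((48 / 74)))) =53.51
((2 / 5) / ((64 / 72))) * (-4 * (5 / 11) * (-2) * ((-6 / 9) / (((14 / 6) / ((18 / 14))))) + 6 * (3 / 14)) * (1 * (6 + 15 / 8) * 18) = -19683 / 6160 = -3.20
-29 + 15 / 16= -449 / 16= -28.06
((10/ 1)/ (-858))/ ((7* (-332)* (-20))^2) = -1/ 185361496320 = -0.00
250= 250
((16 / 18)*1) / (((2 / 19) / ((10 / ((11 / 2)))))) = 1520 / 99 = 15.35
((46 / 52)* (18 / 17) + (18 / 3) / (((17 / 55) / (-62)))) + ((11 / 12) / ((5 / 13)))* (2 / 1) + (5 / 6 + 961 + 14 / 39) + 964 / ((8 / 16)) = 5610194 / 3315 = 1692.37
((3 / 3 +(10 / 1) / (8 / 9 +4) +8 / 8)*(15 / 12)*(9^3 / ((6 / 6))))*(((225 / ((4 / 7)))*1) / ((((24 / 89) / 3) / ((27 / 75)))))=5813369.86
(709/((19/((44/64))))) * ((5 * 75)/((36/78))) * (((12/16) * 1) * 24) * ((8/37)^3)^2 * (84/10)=15697627545600/48748801771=322.01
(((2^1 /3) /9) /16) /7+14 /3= 7057 /1512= 4.67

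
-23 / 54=-0.43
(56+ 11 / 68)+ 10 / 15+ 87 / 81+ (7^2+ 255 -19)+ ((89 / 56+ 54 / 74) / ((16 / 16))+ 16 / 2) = 335930621 / 951048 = 353.22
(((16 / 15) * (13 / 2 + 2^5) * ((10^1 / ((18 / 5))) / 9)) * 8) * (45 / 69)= 123200 / 1863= 66.13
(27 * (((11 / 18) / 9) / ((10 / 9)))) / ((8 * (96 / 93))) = 1023 / 5120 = 0.20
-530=-530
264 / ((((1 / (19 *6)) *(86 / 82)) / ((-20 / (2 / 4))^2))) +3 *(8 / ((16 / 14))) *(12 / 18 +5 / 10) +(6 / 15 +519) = 19743209877 / 430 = 45914441.57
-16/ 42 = -8/ 21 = -0.38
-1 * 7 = -7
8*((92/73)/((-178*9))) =-368/58473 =-0.01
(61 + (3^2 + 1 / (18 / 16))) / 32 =319 / 144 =2.22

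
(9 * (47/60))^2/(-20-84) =-19881/41600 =-0.48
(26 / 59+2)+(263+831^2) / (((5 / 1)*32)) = 5097707 / 1180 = 4320.09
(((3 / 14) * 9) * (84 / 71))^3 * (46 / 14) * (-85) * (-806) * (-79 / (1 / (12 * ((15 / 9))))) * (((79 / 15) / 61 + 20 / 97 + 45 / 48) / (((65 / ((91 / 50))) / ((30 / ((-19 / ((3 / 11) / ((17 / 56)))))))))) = 456783942234675890016 / 2213058559415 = 206403911.14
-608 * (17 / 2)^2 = -43928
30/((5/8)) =48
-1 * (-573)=573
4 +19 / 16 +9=227 / 16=14.19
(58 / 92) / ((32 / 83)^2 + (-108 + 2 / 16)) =-799124 / 136551345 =-0.01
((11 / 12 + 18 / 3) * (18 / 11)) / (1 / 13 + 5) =1079 / 484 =2.23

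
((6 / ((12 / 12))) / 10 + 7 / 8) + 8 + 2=459 / 40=11.48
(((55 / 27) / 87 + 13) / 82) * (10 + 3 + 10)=351808 / 96309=3.65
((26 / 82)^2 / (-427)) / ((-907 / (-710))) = -119990 / 651032809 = -0.00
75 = 75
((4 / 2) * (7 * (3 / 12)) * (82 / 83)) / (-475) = -287 / 39425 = -0.01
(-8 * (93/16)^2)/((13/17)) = -353.44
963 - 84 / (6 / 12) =795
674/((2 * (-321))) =-337/321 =-1.05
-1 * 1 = -1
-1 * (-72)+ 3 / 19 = 72.16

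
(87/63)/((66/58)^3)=707281/754677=0.94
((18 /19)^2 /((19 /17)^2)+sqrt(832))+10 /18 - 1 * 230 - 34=-308148367 /1172889+8 * sqrt(13)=-233.88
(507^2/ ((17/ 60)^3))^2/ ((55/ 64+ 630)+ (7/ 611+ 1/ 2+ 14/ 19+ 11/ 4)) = 50898104733633682636800000/ 253006787961323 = 201172882133.95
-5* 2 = -10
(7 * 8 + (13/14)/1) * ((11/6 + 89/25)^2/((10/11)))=5737834927/3150000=1821.53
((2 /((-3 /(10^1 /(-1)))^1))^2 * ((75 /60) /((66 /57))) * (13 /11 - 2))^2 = 22562500 /14641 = 1541.05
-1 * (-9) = 9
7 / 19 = 0.37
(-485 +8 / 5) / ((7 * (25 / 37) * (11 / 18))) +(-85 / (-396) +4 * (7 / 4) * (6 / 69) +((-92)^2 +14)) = 66239132809 / 7969500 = 8311.58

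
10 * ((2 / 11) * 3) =60 / 11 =5.45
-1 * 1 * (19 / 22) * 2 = -19 / 11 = -1.73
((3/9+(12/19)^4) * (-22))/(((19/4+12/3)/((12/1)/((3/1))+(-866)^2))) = -2541247259584/2736741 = -928566.96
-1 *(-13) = 13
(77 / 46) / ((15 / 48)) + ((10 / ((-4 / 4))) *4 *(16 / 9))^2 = 5062.15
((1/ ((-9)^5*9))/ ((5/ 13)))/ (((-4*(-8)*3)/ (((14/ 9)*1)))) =-91/ 1147912560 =-0.00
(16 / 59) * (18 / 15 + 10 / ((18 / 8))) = 4064 / 2655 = 1.53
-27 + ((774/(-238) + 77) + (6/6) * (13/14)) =1621/34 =47.68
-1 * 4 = -4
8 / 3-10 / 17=106 / 51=2.08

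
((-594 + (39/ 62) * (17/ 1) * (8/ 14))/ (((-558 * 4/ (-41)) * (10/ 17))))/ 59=-7409807/ 23813580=-0.31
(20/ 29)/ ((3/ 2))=40/ 87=0.46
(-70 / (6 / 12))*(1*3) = -420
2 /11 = 0.18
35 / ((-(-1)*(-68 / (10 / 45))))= -35 / 306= -0.11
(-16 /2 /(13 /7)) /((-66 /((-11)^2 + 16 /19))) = 64820 /8151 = 7.95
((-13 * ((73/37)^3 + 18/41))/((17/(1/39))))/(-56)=16861451/5931263688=0.00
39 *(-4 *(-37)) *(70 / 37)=10920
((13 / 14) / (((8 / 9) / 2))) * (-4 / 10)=-117 / 140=-0.84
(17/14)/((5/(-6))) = -51/35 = -1.46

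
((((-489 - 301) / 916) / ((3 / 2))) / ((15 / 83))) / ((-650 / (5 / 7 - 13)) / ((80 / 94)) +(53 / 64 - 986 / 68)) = -18044864 / 275050755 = -0.07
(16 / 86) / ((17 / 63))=504 / 731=0.69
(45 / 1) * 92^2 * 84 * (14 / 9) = 49768320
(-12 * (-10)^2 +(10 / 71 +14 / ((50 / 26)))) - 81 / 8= -17078399 / 14200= -1202.70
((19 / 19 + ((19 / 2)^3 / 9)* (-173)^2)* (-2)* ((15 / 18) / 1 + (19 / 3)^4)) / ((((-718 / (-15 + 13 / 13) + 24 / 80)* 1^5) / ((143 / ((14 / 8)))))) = -243797268617045 / 16767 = -14540303490.01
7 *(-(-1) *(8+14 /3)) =88.67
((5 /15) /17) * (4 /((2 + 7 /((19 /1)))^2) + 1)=0.03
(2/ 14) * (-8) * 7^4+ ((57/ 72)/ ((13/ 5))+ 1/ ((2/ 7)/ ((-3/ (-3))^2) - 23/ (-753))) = -1425362459/ 520104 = -2740.53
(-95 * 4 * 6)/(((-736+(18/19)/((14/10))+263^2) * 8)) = -12635/3033893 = -0.00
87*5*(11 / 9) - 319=638 / 3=212.67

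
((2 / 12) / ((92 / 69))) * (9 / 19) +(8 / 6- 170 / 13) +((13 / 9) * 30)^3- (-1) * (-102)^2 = 91762.69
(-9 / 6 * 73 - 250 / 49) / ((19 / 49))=-11231 / 38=-295.55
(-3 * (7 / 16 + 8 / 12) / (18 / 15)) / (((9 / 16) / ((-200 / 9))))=26500 / 243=109.05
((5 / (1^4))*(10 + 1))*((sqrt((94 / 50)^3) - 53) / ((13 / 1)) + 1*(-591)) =-425480 / 13 + 517*sqrt(47) / 325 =-32718.33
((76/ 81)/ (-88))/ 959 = -19/ 1708938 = -0.00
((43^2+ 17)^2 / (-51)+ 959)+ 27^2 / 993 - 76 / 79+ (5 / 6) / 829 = -148840398531431 / 2211107142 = -67314.87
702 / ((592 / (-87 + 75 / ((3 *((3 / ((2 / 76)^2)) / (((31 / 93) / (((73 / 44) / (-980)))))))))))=-815252061 / 7800488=-104.51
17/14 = 1.21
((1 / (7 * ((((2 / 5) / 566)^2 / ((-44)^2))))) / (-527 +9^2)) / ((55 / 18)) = -634304880 / 1561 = -406345.21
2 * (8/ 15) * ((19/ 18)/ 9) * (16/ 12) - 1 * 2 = -6682/ 3645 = -1.83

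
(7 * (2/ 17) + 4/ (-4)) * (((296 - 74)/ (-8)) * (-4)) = -333/ 17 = -19.59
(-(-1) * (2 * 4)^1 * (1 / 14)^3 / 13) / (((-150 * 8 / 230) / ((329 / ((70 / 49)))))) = -1081 / 109200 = -0.01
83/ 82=1.01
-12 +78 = 66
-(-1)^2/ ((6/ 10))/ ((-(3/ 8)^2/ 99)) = 3520/ 3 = 1173.33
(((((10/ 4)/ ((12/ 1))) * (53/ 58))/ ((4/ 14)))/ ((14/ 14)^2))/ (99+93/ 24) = 1855/ 286404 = 0.01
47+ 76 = 123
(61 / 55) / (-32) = -61 / 1760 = -0.03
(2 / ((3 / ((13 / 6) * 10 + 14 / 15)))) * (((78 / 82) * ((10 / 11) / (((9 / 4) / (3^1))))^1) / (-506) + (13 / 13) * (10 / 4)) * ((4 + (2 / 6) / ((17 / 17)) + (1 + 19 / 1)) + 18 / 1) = 1593.10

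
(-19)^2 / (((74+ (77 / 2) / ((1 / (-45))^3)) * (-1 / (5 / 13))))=3610 / 91214201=0.00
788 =788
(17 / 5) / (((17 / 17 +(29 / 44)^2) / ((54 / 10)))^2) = 48.19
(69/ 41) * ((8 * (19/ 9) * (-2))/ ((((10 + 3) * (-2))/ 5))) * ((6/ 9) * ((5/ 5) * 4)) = 139840/ 4797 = 29.15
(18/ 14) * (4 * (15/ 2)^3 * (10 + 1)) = 334125/ 14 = 23866.07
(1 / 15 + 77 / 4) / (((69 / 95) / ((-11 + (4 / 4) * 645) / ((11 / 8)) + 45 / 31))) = 3473306267 / 282348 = 12301.51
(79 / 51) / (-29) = -79 / 1479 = -0.05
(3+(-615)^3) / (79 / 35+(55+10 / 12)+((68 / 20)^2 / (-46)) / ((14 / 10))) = -112349843676 / 27971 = -4016654.52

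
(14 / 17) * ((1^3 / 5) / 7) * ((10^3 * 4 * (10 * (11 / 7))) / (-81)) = -18.26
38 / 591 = 0.06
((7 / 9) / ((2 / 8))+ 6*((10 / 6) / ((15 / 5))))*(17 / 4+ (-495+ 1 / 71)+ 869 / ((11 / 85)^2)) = 1552148063 / 4686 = 331230.91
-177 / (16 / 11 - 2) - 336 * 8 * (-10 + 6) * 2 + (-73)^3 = -734377 / 2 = -367188.50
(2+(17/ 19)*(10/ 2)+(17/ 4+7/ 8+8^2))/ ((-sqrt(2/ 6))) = -11491*sqrt(3)/ 152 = -130.94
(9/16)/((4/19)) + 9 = 747/64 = 11.67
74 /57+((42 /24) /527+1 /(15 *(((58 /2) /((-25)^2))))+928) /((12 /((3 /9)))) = 3401511991 /125442864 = 27.12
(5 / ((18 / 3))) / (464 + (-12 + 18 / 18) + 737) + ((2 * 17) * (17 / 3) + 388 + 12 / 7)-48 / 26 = 10777061 / 18564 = 580.54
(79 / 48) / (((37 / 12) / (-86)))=-3397 / 74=-45.91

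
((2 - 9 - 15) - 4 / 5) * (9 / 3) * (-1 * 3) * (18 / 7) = 18468 / 35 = 527.66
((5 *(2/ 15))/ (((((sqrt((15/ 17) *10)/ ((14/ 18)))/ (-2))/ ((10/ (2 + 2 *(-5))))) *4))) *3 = 7 *sqrt(102)/ 216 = 0.33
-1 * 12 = -12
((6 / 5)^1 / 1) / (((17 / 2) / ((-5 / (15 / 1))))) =-4 / 85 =-0.05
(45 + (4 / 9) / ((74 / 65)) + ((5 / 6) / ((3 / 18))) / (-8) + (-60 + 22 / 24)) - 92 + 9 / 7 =-1958641 / 18648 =-105.03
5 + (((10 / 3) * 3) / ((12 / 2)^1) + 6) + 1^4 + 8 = 65 / 3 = 21.67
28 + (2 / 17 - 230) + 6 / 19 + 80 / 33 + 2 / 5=-10591972 / 53295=-198.74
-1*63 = -63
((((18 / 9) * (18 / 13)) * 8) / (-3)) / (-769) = 96 / 9997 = 0.01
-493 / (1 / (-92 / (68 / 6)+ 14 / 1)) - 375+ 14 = -3261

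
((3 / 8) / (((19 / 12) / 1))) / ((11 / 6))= 27 / 209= 0.13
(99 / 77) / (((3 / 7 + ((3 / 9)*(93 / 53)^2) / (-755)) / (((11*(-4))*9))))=-57261465 / 48047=-1191.78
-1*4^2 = -16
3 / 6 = 1 / 2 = 0.50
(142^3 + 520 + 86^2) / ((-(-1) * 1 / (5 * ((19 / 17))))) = 272764380 / 17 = 16044963.53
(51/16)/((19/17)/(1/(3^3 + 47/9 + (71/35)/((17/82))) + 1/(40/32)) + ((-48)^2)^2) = 803333589/1337860381822144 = 0.00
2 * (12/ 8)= 3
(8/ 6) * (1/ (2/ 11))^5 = 161051/ 24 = 6710.46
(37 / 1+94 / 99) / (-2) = -3757 / 198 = -18.97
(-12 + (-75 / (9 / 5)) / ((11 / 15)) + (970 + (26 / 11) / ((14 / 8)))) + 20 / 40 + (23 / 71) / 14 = 4937005 / 5467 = 903.06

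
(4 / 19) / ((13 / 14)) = 56 / 247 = 0.23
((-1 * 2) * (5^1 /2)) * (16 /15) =-5.33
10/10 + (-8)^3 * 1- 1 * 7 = -518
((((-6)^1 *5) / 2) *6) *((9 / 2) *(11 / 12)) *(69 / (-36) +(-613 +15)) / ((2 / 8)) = 3563505 / 4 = 890876.25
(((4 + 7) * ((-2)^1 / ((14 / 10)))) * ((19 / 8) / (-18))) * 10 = 5225 / 252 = 20.73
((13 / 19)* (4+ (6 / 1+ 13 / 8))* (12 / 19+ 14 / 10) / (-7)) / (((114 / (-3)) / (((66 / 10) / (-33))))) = -233337 / 19205200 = -0.01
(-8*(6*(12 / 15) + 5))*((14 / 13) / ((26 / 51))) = -139944 / 845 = -165.61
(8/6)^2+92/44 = 383/99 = 3.87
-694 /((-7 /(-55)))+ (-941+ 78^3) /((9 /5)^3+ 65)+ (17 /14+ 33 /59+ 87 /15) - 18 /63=11343359774 /9141755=1240.83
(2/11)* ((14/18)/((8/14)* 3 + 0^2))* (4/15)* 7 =686/4455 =0.15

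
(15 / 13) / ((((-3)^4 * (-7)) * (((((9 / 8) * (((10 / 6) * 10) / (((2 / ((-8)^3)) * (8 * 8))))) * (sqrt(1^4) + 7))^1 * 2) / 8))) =1 / 73710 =0.00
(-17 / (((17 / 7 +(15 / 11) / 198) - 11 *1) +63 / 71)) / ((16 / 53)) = 162550311 / 22160872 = 7.34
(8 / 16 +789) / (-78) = -1579 / 156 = -10.12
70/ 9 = 7.78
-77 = -77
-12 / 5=-2.40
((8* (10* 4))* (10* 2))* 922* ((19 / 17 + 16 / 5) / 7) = 3639653.11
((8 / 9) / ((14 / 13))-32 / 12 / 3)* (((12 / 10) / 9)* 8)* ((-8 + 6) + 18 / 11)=256 / 10395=0.02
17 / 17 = 1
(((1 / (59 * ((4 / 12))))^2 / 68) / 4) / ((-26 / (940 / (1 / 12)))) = -6345 / 1538602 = -0.00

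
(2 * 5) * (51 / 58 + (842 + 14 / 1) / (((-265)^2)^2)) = 251509131523 / 28602993625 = 8.79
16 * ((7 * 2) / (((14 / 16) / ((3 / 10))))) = 384 / 5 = 76.80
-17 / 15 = -1.13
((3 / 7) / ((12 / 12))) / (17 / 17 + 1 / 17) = 0.40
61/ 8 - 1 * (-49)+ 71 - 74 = 429/ 8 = 53.62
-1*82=-82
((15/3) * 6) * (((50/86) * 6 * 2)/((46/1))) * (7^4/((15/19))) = 13685700/989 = 13837.92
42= 42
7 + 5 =12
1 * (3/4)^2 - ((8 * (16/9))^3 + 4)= -33594527/11664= -2880.19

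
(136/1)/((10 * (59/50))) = 11.53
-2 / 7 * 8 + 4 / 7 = -12 / 7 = -1.71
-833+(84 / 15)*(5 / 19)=-15799 / 19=-831.53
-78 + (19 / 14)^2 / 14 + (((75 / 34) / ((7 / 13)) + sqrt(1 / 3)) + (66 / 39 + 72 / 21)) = -41631567 / 606424 + sqrt(3) / 3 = -68.07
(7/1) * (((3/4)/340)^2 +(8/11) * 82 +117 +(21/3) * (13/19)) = 490931942767/386566400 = 1269.98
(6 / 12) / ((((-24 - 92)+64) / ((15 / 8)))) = -15 / 832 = -0.02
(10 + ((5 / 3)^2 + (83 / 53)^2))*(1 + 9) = 3850360 / 25281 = 152.30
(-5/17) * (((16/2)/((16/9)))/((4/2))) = -45/68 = -0.66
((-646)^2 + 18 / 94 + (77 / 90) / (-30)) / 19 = 52957421081 / 2411100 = 21964.01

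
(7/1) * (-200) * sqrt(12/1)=-2800 * sqrt(3)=-4849.74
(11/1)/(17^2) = 11/289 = 0.04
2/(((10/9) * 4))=9/20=0.45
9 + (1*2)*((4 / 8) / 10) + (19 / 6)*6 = 281 / 10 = 28.10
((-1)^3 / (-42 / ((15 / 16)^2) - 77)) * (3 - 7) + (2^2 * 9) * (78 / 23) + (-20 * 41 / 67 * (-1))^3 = 126587819606236 / 64741341091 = 1955.29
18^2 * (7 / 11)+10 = 2378 / 11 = 216.18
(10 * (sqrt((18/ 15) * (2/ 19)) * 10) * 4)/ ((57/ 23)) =3680 * sqrt(285)/ 1083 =57.36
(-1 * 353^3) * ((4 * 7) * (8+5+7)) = -24632707120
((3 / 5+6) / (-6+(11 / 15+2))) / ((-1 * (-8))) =-99 / 392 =-0.25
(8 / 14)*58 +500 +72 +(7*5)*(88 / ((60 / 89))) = 108650 / 21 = 5173.81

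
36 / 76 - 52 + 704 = 12397 / 19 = 652.47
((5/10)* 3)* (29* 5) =435/2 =217.50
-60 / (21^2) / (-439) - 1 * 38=-2452234 / 64533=-38.00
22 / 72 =11 / 36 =0.31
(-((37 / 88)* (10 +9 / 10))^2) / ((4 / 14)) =-113855623 / 1548800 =-73.51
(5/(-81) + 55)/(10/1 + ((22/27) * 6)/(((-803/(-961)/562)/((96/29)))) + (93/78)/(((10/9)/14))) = 1224684500/243205855641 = 0.01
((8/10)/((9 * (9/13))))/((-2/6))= -52/135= -0.39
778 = 778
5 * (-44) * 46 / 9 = -1124.44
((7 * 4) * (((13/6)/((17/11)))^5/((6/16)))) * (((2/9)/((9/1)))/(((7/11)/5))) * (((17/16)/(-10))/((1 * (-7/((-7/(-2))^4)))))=225614492041939/1262548871424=178.70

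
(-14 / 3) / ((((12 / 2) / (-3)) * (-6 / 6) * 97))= -0.02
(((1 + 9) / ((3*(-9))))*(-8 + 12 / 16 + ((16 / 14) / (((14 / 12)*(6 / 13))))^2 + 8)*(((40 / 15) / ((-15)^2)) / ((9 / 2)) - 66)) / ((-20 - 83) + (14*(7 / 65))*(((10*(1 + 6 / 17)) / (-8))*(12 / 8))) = -8943399790676 / 7437996830565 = -1.20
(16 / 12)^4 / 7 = 256 / 567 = 0.45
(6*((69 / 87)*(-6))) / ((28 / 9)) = -1863 / 203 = -9.18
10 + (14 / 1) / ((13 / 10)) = 270 / 13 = 20.77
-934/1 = -934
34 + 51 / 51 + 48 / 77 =2743 / 77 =35.62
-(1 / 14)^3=-1 / 2744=-0.00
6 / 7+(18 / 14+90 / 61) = 1545 / 427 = 3.62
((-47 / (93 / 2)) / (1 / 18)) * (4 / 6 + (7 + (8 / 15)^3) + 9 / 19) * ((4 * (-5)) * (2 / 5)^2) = 1599437824 / 3313125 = 482.76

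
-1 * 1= -1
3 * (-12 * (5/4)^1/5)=-9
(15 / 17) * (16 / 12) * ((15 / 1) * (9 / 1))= 2700 / 17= 158.82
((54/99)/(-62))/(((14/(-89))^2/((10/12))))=-39605/133672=-0.30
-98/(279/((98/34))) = -1.01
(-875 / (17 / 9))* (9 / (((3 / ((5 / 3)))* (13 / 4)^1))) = -157500 / 221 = -712.67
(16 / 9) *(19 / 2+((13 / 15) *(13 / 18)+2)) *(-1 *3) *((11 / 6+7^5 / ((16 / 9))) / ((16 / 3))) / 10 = -742996649 / 64800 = -11466.00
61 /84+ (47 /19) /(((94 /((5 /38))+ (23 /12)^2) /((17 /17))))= 86008661 /117878964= 0.73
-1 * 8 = -8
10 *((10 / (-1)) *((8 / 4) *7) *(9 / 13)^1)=-12600 / 13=-969.23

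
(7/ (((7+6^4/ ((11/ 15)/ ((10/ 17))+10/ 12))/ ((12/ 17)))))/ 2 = 0.00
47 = 47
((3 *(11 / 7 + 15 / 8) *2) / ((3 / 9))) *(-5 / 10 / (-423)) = 193 / 2632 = 0.07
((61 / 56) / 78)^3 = 226981 / 83338924032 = 0.00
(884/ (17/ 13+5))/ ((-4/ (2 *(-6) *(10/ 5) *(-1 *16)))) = -551616/ 41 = -13454.05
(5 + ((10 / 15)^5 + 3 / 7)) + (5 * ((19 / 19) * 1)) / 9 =10403 / 1701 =6.12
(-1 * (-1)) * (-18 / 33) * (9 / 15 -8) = 222 / 55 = 4.04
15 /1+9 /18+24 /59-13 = 343 /118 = 2.91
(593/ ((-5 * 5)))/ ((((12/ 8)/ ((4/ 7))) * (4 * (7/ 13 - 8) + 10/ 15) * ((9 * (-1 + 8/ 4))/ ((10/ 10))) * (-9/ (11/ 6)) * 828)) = -0.00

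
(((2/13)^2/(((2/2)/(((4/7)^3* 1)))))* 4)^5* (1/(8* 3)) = 140737488355328/1963475009163309593863821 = 0.00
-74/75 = -0.99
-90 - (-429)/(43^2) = -165981/1849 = -89.77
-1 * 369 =-369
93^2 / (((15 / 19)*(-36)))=-18259 / 60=-304.32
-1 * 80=-80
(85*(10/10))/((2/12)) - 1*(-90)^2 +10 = -7580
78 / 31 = 2.52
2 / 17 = 0.12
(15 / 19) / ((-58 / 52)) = -390 / 551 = -0.71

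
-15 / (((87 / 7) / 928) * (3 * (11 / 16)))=-17920 / 33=-543.03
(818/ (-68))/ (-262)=409/ 8908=0.05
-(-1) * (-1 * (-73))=73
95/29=3.28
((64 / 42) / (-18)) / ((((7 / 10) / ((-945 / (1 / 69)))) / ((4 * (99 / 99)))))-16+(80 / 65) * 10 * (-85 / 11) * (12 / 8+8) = 30653984 / 1001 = 30623.36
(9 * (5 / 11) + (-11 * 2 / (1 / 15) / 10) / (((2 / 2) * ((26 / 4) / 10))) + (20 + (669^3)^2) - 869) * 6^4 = 116188115598686486576.90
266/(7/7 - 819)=-133/409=-0.33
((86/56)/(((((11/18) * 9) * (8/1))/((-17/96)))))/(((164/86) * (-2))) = 31433/19396608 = 0.00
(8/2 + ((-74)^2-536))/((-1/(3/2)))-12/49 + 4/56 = -726785/98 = -7416.17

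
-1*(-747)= 747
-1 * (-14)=14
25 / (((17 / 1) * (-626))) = -25 / 10642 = -0.00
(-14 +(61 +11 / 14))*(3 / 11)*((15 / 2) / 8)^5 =9.44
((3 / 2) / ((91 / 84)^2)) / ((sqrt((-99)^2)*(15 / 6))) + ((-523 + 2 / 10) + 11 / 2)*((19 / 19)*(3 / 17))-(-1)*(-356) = -141354869 / 316030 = -447.28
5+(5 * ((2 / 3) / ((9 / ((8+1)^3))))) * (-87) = -23485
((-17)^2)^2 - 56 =83465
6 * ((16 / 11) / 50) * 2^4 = 2.79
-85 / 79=-1.08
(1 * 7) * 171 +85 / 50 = 11987 / 10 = 1198.70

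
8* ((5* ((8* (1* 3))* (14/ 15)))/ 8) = 112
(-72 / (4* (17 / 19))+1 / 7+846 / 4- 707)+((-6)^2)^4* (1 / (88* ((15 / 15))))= 48619063 / 2618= 18571.07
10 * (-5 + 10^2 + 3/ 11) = 10480/ 11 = 952.73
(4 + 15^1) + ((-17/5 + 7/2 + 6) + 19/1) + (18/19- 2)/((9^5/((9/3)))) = 164923657/3739770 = 44.10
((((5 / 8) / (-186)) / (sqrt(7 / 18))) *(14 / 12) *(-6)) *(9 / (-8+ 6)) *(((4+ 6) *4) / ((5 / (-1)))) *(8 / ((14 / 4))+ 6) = 1305 *sqrt(14) / 434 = 11.25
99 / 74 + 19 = 1505 / 74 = 20.34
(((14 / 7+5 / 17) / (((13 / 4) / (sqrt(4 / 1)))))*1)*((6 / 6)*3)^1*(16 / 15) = 384 / 85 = 4.52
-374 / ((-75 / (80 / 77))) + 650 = 68794 / 105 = 655.18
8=8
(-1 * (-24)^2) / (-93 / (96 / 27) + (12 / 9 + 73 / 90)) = 829440 / 34577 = 23.99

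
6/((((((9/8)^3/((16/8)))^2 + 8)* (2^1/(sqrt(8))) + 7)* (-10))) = -0.05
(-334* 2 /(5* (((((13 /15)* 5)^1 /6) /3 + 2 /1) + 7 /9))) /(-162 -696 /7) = 42084 /248575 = 0.17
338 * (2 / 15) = 676 / 15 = 45.07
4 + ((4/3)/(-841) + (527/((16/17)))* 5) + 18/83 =9394599643/3350544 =2803.90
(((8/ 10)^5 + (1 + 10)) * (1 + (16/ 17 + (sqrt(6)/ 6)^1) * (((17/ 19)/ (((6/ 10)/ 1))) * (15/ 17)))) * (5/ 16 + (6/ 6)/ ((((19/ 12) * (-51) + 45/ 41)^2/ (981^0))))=10072669589073 * sqrt(6)/ 12968789644000 + 21847620338699337/ 2755867799350000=9.83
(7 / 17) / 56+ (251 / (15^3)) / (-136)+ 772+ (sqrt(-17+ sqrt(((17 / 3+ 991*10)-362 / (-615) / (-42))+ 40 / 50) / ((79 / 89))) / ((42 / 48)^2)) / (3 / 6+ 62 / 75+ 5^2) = 640*sqrt(-1966298353425+ 30268455*sqrt(183781864910)) / 4387248173+ 88587781 / 114750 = 772.49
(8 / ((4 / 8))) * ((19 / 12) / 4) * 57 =361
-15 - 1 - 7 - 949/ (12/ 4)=-1018/ 3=-339.33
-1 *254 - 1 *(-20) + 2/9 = -2104/9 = -233.78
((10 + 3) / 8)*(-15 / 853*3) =-585 / 6824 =-0.09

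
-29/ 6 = -4.83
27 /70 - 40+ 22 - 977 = -69623 /70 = -994.61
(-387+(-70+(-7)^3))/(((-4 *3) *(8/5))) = 125/3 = 41.67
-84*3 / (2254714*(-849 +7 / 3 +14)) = 27 / 201152699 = 0.00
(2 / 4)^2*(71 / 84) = 0.21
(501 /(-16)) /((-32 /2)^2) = -501 /4096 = -0.12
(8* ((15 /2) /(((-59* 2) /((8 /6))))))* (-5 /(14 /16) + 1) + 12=6276 /413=15.20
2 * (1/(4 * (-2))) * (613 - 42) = -571/4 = -142.75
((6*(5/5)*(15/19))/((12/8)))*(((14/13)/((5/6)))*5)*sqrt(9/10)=1512*sqrt(10)/247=19.36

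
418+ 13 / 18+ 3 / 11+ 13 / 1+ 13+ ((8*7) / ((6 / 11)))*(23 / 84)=473.11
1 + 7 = 8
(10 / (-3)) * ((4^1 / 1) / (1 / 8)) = -106.67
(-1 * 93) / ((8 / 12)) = -279 / 2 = -139.50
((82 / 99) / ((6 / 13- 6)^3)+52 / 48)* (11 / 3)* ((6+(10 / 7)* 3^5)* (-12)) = -16757.39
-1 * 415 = -415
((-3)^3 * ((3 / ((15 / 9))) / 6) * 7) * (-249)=141183 / 10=14118.30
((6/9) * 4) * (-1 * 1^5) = -2.67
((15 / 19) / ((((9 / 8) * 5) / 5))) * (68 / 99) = 2720 / 5643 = 0.48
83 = 83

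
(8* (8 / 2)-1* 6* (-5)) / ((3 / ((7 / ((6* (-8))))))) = -3.01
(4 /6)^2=4 /9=0.44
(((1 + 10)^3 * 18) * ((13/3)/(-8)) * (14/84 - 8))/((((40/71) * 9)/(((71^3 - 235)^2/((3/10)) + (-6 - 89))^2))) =3645875357232724326669471000.00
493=493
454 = 454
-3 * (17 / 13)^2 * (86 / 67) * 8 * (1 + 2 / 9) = -2187152 / 33969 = -64.39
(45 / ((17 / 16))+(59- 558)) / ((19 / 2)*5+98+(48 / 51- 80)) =-15526 / 2259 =-6.87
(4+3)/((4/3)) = 5.25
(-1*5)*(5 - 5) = 0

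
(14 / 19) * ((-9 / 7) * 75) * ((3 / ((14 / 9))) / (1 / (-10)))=1370.30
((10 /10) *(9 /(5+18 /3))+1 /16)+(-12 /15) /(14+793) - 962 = -682549199 /710160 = -961.12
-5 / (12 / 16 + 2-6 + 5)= -20 / 7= -2.86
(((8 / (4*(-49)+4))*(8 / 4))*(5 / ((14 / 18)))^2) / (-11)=675 / 2156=0.31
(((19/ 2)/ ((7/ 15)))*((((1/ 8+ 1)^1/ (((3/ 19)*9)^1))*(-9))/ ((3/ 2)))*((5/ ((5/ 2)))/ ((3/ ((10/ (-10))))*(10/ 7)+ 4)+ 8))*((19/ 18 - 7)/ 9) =63.87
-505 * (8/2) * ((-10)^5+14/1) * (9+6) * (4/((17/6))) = 4277048188.24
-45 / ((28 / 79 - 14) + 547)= -237 / 2809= -0.08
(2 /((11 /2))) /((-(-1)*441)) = 4 /4851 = 0.00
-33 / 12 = -11 / 4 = -2.75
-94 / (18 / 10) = -470 / 9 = -52.22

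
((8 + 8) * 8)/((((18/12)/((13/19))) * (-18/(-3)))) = 1664/171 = 9.73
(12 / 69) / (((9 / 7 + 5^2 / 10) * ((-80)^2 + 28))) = 14 / 1958933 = 0.00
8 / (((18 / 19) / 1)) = 76 / 9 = 8.44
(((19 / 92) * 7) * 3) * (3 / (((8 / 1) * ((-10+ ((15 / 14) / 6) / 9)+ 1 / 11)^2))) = 574858053 / 34567738174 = 0.02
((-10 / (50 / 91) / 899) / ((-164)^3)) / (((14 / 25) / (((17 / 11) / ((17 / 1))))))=0.00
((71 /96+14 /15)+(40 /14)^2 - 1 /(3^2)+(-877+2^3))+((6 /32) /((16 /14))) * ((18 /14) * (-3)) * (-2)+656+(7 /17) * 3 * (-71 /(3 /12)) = -1326268081 /2399040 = -552.83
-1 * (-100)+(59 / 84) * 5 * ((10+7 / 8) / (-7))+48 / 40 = 750633 / 7840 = 95.74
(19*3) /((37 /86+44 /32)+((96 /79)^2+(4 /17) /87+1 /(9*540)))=73301131404360 /4224240395573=17.35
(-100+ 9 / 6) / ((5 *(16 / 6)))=-7.39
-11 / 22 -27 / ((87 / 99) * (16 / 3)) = -2905 / 464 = -6.26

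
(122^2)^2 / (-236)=-55383364 / 59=-938701.08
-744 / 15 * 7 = -1736 / 5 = -347.20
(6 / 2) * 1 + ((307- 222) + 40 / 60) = 266 / 3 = 88.67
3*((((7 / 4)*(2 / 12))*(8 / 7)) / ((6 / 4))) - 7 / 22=23 / 66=0.35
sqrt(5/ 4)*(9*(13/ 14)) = 117*sqrt(5)/ 28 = 9.34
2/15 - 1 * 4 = -3.87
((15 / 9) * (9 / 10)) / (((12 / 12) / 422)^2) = 267126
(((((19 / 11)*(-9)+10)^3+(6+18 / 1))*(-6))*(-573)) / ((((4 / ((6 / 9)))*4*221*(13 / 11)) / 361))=-40343988561 / 1390532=-29013.35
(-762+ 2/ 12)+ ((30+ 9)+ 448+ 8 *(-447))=-23105/ 6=-3850.83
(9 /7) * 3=27 /7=3.86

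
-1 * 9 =-9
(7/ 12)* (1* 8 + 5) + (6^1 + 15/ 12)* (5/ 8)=1163/ 96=12.11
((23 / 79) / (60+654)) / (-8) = -23 / 451248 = -0.00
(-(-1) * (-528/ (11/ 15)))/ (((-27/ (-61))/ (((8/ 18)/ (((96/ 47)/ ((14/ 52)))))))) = -100345/ 1053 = -95.29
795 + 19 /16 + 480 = 20419 /16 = 1276.19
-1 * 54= -54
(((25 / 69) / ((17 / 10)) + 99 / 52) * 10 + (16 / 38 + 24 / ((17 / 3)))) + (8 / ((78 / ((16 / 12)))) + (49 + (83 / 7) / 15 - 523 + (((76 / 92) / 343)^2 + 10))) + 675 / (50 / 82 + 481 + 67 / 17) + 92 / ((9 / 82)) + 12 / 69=902822802891287371 / 2242817145872310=402.54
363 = 363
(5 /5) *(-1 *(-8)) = 8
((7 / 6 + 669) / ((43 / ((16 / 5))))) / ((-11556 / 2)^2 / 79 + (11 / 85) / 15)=216008120 / 1830348232667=0.00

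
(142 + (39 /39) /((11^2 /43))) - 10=16015 /121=132.36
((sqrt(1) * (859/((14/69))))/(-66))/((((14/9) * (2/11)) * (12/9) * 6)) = -177813/6272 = -28.35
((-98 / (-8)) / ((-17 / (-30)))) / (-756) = -0.03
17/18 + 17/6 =34/9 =3.78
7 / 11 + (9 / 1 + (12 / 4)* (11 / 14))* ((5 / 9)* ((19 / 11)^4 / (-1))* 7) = -34479163 / 87846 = -392.50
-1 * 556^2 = -309136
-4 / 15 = -0.27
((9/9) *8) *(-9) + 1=-71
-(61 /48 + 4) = -253 /48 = -5.27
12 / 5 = 2.40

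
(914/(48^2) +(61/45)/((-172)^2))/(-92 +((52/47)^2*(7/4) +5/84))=-0.00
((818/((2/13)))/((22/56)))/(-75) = -148876/825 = -180.46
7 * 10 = 70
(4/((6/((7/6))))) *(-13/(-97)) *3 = 91/291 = 0.31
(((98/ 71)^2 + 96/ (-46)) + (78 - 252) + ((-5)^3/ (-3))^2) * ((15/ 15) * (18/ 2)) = 1629852953/ 115943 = 14057.36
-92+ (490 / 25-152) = -1122 / 5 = -224.40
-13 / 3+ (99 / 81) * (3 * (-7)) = -30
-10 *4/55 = -0.73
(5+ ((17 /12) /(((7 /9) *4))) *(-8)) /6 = 19 /84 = 0.23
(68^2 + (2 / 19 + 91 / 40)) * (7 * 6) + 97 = 73873889 / 380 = 194404.97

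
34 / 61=0.56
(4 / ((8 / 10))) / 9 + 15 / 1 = 140 / 9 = 15.56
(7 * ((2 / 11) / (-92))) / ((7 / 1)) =-1 / 506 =-0.00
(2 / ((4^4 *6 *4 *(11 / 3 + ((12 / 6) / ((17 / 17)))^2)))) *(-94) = -47 / 11776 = -0.00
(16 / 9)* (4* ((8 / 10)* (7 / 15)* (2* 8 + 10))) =46592 / 675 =69.03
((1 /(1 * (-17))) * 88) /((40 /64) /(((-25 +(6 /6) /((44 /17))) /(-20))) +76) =-47652 /704293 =-0.07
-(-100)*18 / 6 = 300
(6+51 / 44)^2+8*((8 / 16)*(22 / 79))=8009143 / 152944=52.37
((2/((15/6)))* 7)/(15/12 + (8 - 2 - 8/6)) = 336/355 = 0.95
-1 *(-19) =19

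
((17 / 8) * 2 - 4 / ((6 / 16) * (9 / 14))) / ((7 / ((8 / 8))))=-1333 / 756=-1.76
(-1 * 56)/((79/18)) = -1008/79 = -12.76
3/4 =0.75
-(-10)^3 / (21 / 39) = 13000 / 7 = 1857.14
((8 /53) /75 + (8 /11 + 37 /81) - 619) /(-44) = 364687837 /25972650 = 14.04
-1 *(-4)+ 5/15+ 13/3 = 26/3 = 8.67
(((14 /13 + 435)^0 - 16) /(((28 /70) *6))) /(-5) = 5 /4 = 1.25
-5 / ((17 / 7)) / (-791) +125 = 240130 / 1921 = 125.00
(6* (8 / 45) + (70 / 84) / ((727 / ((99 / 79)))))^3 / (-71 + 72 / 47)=-0.02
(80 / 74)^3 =64000 / 50653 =1.26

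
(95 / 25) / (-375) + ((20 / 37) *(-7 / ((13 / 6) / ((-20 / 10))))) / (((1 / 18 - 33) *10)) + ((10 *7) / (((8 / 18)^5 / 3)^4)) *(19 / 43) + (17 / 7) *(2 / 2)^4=2451635688862804941856247894733149 / 88498797222895288320000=27702474675.31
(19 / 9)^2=361 / 81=4.46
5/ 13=0.38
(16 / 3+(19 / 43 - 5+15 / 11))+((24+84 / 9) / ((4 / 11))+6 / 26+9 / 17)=94.57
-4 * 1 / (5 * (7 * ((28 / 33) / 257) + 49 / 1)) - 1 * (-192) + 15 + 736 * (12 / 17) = 25674990867 / 35340025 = 726.51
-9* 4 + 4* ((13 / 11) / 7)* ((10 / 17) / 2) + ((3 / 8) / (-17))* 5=-376067 / 10472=-35.91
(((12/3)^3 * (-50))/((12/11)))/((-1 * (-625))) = -352/75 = -4.69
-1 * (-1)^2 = -1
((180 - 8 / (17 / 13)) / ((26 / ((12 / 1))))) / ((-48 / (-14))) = 5173 / 221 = 23.41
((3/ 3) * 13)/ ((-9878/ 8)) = -52/ 4939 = -0.01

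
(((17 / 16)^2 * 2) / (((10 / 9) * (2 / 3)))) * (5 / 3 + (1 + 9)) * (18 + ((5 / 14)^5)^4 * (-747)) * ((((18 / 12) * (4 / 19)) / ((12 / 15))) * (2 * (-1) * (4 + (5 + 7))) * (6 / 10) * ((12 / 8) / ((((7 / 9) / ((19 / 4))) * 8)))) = -5555.07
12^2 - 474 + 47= -283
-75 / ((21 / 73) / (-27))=7039.29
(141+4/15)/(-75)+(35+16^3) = 4129.12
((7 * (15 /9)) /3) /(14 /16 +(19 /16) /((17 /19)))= 9520 /5391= 1.77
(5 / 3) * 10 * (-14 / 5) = -140 / 3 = -46.67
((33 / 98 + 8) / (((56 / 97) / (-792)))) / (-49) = 7845651 / 33614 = 233.40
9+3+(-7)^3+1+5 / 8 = -2635 / 8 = -329.38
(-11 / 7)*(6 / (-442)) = 0.02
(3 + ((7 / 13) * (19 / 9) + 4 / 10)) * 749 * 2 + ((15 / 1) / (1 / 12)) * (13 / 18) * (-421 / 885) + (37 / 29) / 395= 532500496589 / 79073865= 6734.22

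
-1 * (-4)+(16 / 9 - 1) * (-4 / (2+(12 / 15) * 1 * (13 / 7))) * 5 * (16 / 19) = 2524 / 10431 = 0.24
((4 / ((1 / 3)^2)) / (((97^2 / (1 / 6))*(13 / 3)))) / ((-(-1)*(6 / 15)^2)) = 225 / 244634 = 0.00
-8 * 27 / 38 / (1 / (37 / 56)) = -999 / 266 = -3.76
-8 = -8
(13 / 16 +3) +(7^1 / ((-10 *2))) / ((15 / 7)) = 4379 / 1200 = 3.65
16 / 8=2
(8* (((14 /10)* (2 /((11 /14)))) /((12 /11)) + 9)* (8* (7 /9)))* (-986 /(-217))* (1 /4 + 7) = 84180736 /4185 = 20114.87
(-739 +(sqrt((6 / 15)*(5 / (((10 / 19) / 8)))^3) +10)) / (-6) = 243 / 2 -76*sqrt(190) / 15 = 51.66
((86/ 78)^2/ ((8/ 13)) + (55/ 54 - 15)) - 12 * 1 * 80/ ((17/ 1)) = -3268801/ 47736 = -68.48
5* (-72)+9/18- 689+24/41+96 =-78057/82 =-951.91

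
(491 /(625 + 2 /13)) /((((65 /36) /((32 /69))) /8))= 1.61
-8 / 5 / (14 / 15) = -12 / 7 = -1.71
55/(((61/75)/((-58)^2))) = 13876500/61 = 227483.61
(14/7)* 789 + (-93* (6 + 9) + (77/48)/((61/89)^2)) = 33295181/178608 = 186.41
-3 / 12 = -1 / 4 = -0.25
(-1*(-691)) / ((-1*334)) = -691 / 334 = -2.07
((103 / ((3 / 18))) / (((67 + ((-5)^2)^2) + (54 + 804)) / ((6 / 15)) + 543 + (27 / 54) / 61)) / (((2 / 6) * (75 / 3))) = 226188 / 13474925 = 0.02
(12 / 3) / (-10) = -2 / 5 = -0.40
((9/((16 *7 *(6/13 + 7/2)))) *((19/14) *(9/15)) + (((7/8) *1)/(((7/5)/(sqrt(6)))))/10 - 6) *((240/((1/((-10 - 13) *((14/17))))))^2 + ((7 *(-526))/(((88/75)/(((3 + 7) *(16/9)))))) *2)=-281880480509665/2292059 + 12251153075 *sqrt(6)/9537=-119834742.38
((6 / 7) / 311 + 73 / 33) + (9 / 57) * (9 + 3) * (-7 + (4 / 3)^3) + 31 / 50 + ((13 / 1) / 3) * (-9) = -1022302217 / 22749650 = -44.94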